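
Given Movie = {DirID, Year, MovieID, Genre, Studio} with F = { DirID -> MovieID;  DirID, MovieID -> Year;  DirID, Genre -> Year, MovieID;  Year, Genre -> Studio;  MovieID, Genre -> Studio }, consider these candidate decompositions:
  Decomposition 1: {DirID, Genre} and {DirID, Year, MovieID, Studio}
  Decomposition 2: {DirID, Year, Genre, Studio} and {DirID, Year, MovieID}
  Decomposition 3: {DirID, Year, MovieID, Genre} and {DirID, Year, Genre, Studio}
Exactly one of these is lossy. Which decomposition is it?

Decomposition 1: common = {DirID}, closure = {DirID, Year, MovieID} → lossy.
Decomposition 2: common = {DirID, Year}, closure = {DirID, Year, MovieID} → lossless.
Decomposition 3: common = {DirID, Year, Genre}, closure = {DirID, Year, MovieID, Genre, Studio} → lossless.

Decomposition 1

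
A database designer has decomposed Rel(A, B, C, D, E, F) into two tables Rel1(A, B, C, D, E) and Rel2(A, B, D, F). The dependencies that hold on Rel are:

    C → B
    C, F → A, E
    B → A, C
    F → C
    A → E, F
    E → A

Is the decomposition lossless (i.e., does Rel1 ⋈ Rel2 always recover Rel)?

Common attributes: Rel1 ∩ Rel2 = {A, B, D}.
Closure of {A, B, D}: B → A, C applies, adding C; A → E, F applies, adding E, F. So (A, B, D)⁺ = {A, B, C, D, E, F}.
This closure contains every attribute of Rel1, so Rel1 ∩ Rel2 → Rel1. The join is lossless.

Yes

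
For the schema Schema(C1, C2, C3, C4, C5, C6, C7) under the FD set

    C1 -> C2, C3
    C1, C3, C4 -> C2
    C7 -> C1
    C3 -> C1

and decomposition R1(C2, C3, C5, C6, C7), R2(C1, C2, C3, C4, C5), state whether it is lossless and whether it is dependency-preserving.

Lossless test: (C2, C3, C5)⁺ = {C1, C2, C3, C5}, which is a superkey of neither fragment — lossy.
Dependency preservation: C7 → C1 is not contained in any single fragment, but the restricted closure of its left-hand side across the fragments still reaches the right-hand side; the remaining FDs each lie inside some fragment. All dependencies are preserved.

lossy but dependency-preserving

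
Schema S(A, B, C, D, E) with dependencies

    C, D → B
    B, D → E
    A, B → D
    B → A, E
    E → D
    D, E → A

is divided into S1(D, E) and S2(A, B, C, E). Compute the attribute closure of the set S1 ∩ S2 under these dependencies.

A, D, E

S1 ∩ S2 = {E}.
E → D applies, adding D
D, E → A applies, adding A
Closure: {A, D, E}.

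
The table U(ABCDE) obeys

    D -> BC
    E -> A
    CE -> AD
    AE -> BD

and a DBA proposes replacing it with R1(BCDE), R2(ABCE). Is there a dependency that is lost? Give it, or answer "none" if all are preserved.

D → BC lies within R1.
E → A lies within R2.
CE → AD: restricted closure across fragments reaches AD.
AE → BD: restricted closure across fragments reaches BD.
Every dependency is enforceable on the fragments, so the decomposition is dependency-preserving.

none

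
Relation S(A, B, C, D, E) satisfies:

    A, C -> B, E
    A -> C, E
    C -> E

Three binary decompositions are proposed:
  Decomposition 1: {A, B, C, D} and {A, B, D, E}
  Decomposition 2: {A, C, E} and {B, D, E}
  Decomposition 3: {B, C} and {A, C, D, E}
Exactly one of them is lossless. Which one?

Decomposition 1

Decomposition 1: common = {A, B, D}, closure = {A, B, C, D, E} → lossless.
Decomposition 2: common = {E}, closure = {E} → lossy.
Decomposition 3: common = {C}, closure = {C, E} → lossy.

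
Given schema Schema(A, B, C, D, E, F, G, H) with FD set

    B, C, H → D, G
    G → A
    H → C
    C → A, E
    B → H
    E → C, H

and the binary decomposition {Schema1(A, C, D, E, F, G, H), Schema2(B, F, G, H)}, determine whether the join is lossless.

Common attributes: Schema1 ∩ Schema2 = {F, G, H}.
Closure of {F, G, H}: G → A applies, adding A; H → C applies, adding C; C → A, E applies, adding E. So (F, G, H)⁺ = {A, C, E, F, G, H}.
The closure contains neither all of Schema1 = {A, C, D, E, F, G, H} nor all of Schema2 = {B, F, G, H}, so the common attributes are not a superkey of either fragment. The join is lossy.

No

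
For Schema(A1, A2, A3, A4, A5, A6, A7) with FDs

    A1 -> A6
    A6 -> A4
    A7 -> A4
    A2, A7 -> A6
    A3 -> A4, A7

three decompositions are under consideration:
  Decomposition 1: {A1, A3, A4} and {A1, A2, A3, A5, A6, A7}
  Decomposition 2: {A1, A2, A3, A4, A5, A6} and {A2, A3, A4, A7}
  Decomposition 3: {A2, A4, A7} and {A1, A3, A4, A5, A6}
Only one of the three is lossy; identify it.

Decomposition 1: common = {A1, A3}, closure = {A1, A3, A4, A6, A7} → lossless.
Decomposition 2: common = {A2, A3, A4}, closure = {A2, A3, A4, A6, A7} → lossless.
Decomposition 3: common = {A4}, closure = {A4} → lossy.

Decomposition 3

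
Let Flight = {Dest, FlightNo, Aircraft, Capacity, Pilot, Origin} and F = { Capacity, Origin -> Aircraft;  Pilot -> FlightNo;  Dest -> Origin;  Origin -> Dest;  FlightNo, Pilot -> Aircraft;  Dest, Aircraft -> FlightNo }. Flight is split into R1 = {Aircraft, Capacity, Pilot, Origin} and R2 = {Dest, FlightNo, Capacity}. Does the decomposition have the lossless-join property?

Common attributes: R1 ∩ R2 = {Capacity}.
No dependency enlarges {Capacity}, so (Capacity)⁺ = {Capacity}.
The closure contains neither all of R1 = {Aircraft, Capacity, Pilot, Origin} nor all of R2 = {Dest, FlightNo, Capacity}, so the common attributes are not a superkey of either fragment. The join is lossy.

No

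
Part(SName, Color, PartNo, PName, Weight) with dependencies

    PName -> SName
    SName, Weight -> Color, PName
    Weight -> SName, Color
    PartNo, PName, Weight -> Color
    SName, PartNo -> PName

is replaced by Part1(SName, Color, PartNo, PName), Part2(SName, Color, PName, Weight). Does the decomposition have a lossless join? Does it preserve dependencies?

lossy but dependency-preserving

Lossless test: (SName, Color, PName)⁺ = {SName, Color, PName}, which is a superkey of neither fragment — lossy.
Dependency preservation: PartNo, PName, Weight → Color is not contained in any single fragment, but the restricted closure of its left-hand side across the fragments still reaches the right-hand side; the remaining FDs each lie inside some fragment. All dependencies are preserved.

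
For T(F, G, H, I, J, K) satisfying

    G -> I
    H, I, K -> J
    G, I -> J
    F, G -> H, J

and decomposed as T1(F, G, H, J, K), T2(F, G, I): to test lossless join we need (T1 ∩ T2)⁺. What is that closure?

F, G, H, I, J

T1 ∩ T2 = {F, G}.
G → I applies, adding I
G, I → J applies, adding J
F, G → H, J applies, adding H
Closure: {F, G, H, I, J}.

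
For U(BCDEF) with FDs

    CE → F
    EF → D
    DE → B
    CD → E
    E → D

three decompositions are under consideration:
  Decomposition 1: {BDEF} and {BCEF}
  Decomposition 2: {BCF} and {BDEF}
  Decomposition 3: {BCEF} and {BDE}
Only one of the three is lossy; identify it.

Decomposition 1: common = {BEF}, closure = {BDEF} → lossless.
Decomposition 2: common = {BF}, closure = {BF} → lossy.
Decomposition 3: common = {BE}, closure = {BDE} → lossless.

Decomposition 2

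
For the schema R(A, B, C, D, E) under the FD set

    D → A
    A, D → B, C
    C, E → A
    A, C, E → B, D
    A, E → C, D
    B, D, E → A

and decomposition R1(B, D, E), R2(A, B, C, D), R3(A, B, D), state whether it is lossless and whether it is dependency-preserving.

Lossless test (chase): Rows 1 and 2 agree on D; apply D→A and equate their A entries. Rows 1 and 2 agree on A, D; apply A, D→B, C and equate their B, C entries. Rows 1 and 3 agree on A, D; apply A, D→B, C and equate their B, C entries. Row 1 is now all distinguished symbols — the join is lossless.
Dependency preservation: the restricted closure of {C, E} across the fragments never reaches {A}, so C, E → A cannot be enforced without a join — not preserved.

lossless but not dependency-preserving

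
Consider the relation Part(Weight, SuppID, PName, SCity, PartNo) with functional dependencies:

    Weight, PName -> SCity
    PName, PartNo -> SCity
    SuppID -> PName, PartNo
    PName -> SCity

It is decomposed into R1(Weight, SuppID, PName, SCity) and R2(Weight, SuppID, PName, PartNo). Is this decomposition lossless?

Common attributes: R1 ∩ R2 = {Weight, SuppID, PName}.
Closure of {Weight, SuppID, PName}: Weight, PName → SCity applies, adding SCity; SuppID → PName, PartNo applies, adding PartNo. So (Weight, SuppID, PName)⁺ = {Weight, SuppID, PName, SCity, PartNo}.
This closure contains every attribute of R1, so R1 ∩ R2 → R1. The join is lossless.

Yes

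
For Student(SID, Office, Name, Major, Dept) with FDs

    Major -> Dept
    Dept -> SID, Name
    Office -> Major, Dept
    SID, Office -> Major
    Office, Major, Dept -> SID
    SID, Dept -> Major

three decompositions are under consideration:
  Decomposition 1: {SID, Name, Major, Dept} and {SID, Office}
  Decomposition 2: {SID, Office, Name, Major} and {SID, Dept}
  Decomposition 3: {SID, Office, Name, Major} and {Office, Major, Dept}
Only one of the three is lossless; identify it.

Decomposition 1: common = {SID}, closure = {SID} → lossy.
Decomposition 2: common = {SID}, closure = {SID} → lossy.
Decomposition 3: common = {Office, Major}, closure = {SID, Office, Name, Major, Dept} → lossless.

Decomposition 3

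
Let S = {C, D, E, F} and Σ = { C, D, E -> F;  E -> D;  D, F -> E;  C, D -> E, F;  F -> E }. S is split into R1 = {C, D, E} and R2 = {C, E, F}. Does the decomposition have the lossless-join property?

Yes

Common attributes: R1 ∩ R2 = {C, E}.
Closure of {C, E}: E → D applies, adding D; C, D → E, F applies, adding F. So (C, E)⁺ = {C, D, E, F}.
This closure contains every attribute of R1, so R1 ∩ R2 → R1. The join is lossless.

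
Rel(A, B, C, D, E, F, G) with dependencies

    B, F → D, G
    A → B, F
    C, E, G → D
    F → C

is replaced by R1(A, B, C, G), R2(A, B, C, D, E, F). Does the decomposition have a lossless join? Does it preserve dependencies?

lossless but not dependency-preserving

Lossless test: (A, B, C)⁺ = {A, B, C, D, F, G}, which contains all of one fragment — lossless.
Dependency preservation: the restricted closure of {B, F} across the fragments never reaches {D, G}, so B, F → D, G cannot be enforced without a join — not preserved.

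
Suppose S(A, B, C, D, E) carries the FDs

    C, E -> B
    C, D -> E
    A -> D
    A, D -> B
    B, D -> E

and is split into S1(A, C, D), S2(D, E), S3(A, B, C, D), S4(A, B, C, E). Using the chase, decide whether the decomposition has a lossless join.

Yes

Chase test. Columns are A, B, C, D, E; row i has aⱼ where attribute j ∈ Si, else bᵢⱼ.
Initial tableau (one row per fragment):
  row 1: a1 b12 a3 a4 b15
  row 2: b21 b22 b23 a4 a5
  row 3: a1 a2 a3 a4 b35
  row 4: a1 a2 a3 b44 a5
Rows 1 and 3 agree on C, D; apply C, D→E and equate their E entries.
Rows 1 and 4 agree on A; apply A→D and equate their D entries.
Rows 1 and 3 agree on A, D; apply A, D→B and equate their B entries.
Rows 1 and 4 agree on B, D; apply B, D→E and equate their E entries.
Row 1 is now all distinguished symbols — the join is lossless.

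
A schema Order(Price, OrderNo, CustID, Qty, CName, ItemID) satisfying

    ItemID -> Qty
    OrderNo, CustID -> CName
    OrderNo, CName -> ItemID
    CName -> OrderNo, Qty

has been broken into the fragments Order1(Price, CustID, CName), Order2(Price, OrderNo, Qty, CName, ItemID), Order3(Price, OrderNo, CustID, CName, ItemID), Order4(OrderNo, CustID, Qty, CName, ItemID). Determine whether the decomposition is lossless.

Yes

Chase test. Columns are Price, OrderNo, CustID, Qty, CName, ItemID; row i has aⱼ where attribute j ∈ Orderi, else bᵢⱼ.
Initial tableau (one row per fragment):
  row 1: a1 b12 a3 b14 a5 b16
  row 2: a1 a2 b23 a4 a5 a6
  row 3: a1 a2 a3 b34 a5 a6
  row 4: b41 a2 a3 a4 a5 a6
Rows 2 and 3 agree on ItemID; apply ItemID→Qty and equate their Qty entries.
Rows 1 and 2 agree on CName; apply CName→OrderNo, Qty and equate their OrderNo, Qty entries.
Rows 1 and 2 agree on OrderNo, CName; apply OrderNo, CName→ItemID and equate their ItemID entries.
Row 1 is now all distinguished symbols — the join is lossless.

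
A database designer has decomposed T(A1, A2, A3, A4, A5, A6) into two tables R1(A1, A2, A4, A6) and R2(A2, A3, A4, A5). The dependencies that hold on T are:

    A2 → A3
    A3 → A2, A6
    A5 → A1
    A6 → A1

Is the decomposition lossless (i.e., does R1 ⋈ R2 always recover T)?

Yes

Common attributes: R1 ∩ R2 = {A2, A4}.
Closure of {A2, A4}: A2 → A3 applies, adding A3; A3 → A2, A6 applies, adding A6; A6 → A1 applies, adding A1. So (A2, A4)⁺ = {A1, A2, A3, A4, A6}.
This closure contains every attribute of R1, so R1 ∩ R2 → R1. The join is lossless.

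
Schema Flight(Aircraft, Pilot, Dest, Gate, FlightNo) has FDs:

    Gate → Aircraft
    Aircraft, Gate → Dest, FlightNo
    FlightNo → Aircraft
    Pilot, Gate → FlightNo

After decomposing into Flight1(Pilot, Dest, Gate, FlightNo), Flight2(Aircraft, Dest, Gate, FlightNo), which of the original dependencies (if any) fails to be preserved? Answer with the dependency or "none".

Gate → Aircraft lies within Flight2.
Aircraft, Gate → Dest, FlightNo lies within Flight2.
FlightNo → Aircraft lies within Flight2.
Pilot, Gate → FlightNo lies within Flight1.
Every dependency is enforceable on the fragments, so the decomposition is dependency-preserving.

none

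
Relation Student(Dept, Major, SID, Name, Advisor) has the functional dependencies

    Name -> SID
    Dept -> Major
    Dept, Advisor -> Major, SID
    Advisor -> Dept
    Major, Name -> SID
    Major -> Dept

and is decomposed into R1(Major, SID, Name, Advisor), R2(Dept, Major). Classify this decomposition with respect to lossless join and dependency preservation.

lossless and dependency-preserving

Lossless test: (Major)⁺ = {Dept, Major}, which contains all of one fragment — lossless.
Dependency preservation: Dept, Advisor → Major, SID; Advisor → Dept are not contained in any single fragment, but the restricted closure of each left-hand side across the fragments still reaches the right-hand side; the remaining FDs each lie inside some fragment. All dependencies are preserved.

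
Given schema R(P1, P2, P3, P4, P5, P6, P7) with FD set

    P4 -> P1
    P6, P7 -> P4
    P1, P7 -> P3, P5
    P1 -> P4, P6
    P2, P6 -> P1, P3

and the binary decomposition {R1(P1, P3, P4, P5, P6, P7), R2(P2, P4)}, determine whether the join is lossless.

Common attributes: R1 ∩ R2 = {P4}.
Closure of {P4}: P4 → P1 applies, adding P1; P1 → P4, P6 applies, adding P6. So (P4)⁺ = {P1, P4, P6}.
The closure contains neither all of R1 = {P1, P3, P4, P5, P6, P7} nor all of R2 = {P2, P4}, so the common attributes are not a superkey of either fragment. The join is lossy.

No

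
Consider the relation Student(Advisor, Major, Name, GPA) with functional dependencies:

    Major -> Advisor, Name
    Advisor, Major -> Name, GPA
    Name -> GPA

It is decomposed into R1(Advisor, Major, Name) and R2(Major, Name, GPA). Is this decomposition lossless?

Yes

Common attributes: R1 ∩ R2 = {Major, Name}.
Closure of {Major, Name}: Major → Advisor, Name applies, adding Advisor; Advisor, Major → Name, GPA applies, adding GPA. So (Major, Name)⁺ = {Advisor, Major, Name, GPA}.
This closure contains every attribute of R1, so R1 ∩ R2 → R1. The join is lossless.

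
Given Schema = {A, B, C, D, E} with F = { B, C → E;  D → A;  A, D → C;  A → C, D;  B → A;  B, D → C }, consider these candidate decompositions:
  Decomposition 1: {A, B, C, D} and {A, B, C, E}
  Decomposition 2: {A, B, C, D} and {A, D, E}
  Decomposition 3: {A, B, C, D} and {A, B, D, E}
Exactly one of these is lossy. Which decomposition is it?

Decomposition 2

Decomposition 1: common = {A, B, C}, closure = {A, B, C, D, E} → lossless.
Decomposition 2: common = {A, D}, closure = {A, C, D} → lossy.
Decomposition 3: common = {A, B, D}, closure = {A, B, C, D, E} → lossless.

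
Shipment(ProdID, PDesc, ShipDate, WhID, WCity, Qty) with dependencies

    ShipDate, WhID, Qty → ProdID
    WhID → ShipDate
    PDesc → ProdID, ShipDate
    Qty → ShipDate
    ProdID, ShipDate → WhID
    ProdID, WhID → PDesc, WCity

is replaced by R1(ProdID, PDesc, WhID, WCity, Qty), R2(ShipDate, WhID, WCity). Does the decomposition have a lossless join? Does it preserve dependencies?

Lossless test: (WhID, WCity)⁺ = {ShipDate, WhID, WCity}, which contains all of one fragment — lossless.
Dependency preservation: the restricted closure of {Qty} across the fragments never reaches {ShipDate}, so Qty → ShipDate cannot be enforced without a join — not preserved.

lossless but not dependency-preserving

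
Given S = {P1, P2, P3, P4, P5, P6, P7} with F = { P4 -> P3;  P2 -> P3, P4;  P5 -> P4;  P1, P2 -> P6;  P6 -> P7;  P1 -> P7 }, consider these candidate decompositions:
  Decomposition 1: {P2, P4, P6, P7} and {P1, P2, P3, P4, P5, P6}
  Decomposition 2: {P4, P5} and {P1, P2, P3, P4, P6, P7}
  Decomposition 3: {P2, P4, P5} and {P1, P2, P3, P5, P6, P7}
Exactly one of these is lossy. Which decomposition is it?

Decomposition 1: common = {P2, P4, P6}, closure = {P2, P3, P4, P6, P7} → lossless.
Decomposition 2: common = {P4}, closure = {P3, P4} → lossy.
Decomposition 3: common = {P2, P5}, closure = {P2, P3, P4, P5} → lossless.

Decomposition 2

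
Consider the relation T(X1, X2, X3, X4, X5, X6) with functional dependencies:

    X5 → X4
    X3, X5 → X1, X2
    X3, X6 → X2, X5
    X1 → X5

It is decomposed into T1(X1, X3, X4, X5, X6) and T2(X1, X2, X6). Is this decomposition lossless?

No

Common attributes: T1 ∩ T2 = {X1, X6}.
Closure of {X1, X6}: X1 → X5 applies, adding X5; X5 → X4 applies, adding X4. So (X1, X6)⁺ = {X1, X4, X5, X6}.
The closure contains neither all of T1 = {X1, X3, X4, X5, X6} nor all of T2 = {X1, X2, X6}, so the common attributes are not a superkey of either fragment. The join is lossy.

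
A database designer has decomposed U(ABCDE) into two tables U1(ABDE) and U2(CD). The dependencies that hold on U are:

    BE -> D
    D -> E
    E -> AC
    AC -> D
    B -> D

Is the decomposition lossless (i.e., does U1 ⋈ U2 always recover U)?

Common attributes: U1 ∩ U2 = {D}.
Closure of {D}: D → E applies, adding E; E → AC applies, adding AC. So (D)⁺ = {ACDE}.
This closure contains every attribute of U2, so U1 ∩ U2 → U2. The join is lossless.

Yes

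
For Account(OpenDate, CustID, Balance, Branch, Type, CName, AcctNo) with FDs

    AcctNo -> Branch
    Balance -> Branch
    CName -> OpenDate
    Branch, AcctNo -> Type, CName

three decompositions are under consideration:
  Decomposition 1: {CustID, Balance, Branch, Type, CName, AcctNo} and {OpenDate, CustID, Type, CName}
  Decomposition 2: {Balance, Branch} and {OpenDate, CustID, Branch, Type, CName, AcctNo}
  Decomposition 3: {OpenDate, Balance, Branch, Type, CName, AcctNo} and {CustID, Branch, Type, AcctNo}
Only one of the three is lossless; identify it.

Decomposition 1

Decomposition 1: common = {CustID, Type, CName}, closure = {OpenDate, CustID, Type, CName} → lossless.
Decomposition 2: common = {Branch}, closure = {Branch} → lossy.
Decomposition 3: common = {Branch, Type, AcctNo}, closure = {OpenDate, Branch, Type, CName, AcctNo} → lossy.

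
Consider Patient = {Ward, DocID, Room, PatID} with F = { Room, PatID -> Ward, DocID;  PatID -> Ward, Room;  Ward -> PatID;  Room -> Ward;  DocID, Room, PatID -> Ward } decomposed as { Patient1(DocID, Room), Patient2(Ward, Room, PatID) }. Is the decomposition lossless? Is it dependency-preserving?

lossless and dependency-preserving

Lossless test: (Room)⁺ = {Ward, DocID, Room, PatID}, which contains all of one fragment — lossless.
Dependency preservation: Room, PatID → Ward, DocID; DocID, Room, PatID → Ward are not contained in any single fragment, but the restricted closure of each left-hand side across the fragments still reaches the right-hand side; the remaining FDs each lie inside some fragment. All dependencies are preserved.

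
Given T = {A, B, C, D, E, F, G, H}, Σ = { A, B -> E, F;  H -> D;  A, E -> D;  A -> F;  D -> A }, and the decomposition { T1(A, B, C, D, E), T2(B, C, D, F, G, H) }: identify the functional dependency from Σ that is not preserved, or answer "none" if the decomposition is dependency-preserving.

Check A → F: no single fragment contains all of {A, F}, and the restricted closure of {A} across the fragments never reaches {F}.
A, B → E, F is preserved.
H → D is preserved.
A, E → D is preserved.
D → A is preserved.

A -> F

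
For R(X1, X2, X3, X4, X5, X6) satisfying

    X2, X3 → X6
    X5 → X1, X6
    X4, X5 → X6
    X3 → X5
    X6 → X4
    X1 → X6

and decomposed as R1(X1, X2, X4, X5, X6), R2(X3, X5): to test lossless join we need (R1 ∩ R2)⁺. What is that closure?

X1, X4, X5, X6

R1 ∩ R2 = {X5}.
X5 → X1, X6 applies, adding X1, X6
X6 → X4 applies, adding X4
Closure: {X1, X4, X5, X6}.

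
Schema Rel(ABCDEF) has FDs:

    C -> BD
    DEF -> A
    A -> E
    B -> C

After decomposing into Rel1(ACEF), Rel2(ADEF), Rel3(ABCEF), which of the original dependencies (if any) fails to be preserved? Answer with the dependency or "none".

C -> BD

Check C → BD: no single fragment contains all of {BCD}, and the restricted closure of {C} across the fragments never reaches {BD}.
DEF → A is preserved.
A → E is preserved.
B → C is preserved.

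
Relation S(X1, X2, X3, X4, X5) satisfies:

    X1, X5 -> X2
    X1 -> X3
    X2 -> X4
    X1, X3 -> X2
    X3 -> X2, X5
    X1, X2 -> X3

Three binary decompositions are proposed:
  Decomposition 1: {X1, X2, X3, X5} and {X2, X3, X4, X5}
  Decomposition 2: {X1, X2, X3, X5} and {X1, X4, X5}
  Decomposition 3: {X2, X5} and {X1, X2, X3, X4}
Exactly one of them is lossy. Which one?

Decomposition 3

Decomposition 1: common = {X2, X3, X5}, closure = {X2, X3, X4, X5} → lossless.
Decomposition 2: common = {X1, X5}, closure = {X1, X2, X3, X4, X5} → lossless.
Decomposition 3: common = {X2}, closure = {X2, X4} → lossy.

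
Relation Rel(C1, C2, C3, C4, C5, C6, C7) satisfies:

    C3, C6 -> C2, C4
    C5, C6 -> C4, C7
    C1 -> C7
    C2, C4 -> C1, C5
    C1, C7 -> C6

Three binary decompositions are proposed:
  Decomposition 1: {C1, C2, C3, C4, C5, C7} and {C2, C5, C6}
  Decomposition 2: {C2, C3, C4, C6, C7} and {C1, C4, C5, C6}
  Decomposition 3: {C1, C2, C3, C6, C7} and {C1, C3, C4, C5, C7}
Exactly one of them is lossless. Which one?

Decomposition 1: common = {C2, C5}, closure = {C2, C5} → lossy.
Decomposition 2: common = {C4, C6}, closure = {C4, C6} → lossy.
Decomposition 3: common = {C1, C3, C7}, closure = {C1, C2, C3, C4, C5, C6, C7} → lossless.

Decomposition 3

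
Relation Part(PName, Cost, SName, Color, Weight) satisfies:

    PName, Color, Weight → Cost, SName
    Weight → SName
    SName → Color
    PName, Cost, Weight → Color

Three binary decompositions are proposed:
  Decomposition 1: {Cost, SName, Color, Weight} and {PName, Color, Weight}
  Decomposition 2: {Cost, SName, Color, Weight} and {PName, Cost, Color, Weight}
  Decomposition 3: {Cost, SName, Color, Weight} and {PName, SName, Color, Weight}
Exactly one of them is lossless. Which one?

Decomposition 1: common = {Color, Weight}, closure = {SName, Color, Weight} → lossy.
Decomposition 2: common = {Cost, Color, Weight}, closure = {Cost, SName, Color, Weight} → lossless.
Decomposition 3: common = {SName, Color, Weight}, closure = {SName, Color, Weight} → lossy.

Decomposition 2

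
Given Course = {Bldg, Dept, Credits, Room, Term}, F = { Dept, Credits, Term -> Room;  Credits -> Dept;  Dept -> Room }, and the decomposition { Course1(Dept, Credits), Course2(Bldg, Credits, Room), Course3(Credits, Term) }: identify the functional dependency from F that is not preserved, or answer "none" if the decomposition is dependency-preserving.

Dept -> Room

Check Dept → Room: no single fragment contains all of {Dept, Room}, and the restricted closure of {Dept} across the fragments never reaches {Room}.
Dept, Credits, Term → Room is preserved.
Credits → Dept is preserved.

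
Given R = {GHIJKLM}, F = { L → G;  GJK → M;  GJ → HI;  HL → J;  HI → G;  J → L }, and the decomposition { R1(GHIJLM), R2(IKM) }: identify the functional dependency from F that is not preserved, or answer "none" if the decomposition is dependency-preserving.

GJK → M

Check GJK → M: no single fragment contains all of {GJKM}, and the restricted closure of {GJK} across the fragments never reaches {M}.
L → G is preserved.
GJ → HI is preserved.
HL → J is preserved.
HI → G is preserved.
J → L is preserved.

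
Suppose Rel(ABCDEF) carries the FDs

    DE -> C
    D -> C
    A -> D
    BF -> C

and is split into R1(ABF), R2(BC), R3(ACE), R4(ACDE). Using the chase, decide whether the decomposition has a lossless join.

No

Chase test. Columns are ABCDEF; row i has aⱼ where attribute j ∈ Ri, else bᵢⱼ.
Initial tableau (one row per fragment):
  row 1: a1 a2 b13 b14 b15 a6
  row 2: b21 a2 a3 b24 b25 b26
  row 3: a1 b32 a3 b34 a5 b36
  row 4: a1 b42 a3 a4 a5 b46
Rows 1 and 3 agree on A; apply A→D and equate their D entries.
Rows 1 and 4 agree on A; apply A→D and equate their D entries.
Rows 1 and 3 agree on D; apply D→C and equate their C entries.
No row becomes fully distinguished — the join is lossy.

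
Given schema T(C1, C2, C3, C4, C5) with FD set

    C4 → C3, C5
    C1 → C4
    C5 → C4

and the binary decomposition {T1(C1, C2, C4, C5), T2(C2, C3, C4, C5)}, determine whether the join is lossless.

Common attributes: T1 ∩ T2 = {C2, C4, C5}.
Closure of {C2, C4, C5}: C4 → C3, C5 applies, adding C3. So (C2, C4, C5)⁺ = {C2, C3, C4, C5}.
This closure contains every attribute of T2, so T1 ∩ T2 → T2. The join is lossless.

Yes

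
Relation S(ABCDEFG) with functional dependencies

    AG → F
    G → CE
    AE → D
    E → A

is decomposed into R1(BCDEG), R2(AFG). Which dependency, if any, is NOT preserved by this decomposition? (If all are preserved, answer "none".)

Check E → A: no single fragment contains all of {AE}, and the restricted closure of {E} across the fragments never reaches {A}.
AG → F is preserved.
G → CE is preserved.
AE → D is preserved.

E → A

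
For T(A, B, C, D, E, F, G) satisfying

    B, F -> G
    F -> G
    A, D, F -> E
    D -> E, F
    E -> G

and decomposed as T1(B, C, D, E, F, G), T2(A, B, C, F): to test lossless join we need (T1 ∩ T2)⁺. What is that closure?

T1 ∩ T2 = {B, C, F}.
B, F → G applies, adding G
Closure: {B, C, F, G}.

B, C, F, G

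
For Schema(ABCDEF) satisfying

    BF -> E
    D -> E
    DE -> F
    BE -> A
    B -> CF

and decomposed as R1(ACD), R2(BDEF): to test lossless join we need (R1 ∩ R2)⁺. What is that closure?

R1 ∩ R2 = {D}.
D → E applies, adding E
DE → F applies, adding F
Closure: {DEF}.

DEF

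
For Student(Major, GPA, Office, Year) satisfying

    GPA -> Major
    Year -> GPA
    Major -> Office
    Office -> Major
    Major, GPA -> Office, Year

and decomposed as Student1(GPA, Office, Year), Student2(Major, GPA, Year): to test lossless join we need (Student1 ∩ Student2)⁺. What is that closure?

Student1 ∩ Student2 = {GPA, Year}.
GPA → Major applies, adding Major
Major → Office applies, adding Office
Closure: {Major, GPA, Office, Year}.

Major, GPA, Office, Year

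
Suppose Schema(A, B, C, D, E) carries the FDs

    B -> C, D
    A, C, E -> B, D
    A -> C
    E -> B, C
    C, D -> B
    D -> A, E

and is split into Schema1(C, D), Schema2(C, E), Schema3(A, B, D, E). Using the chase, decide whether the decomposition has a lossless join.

Yes

Chase test. Columns are A, B, C, D, E; row i has aⱼ where attribute j ∈ Schemai, else bᵢⱼ.
Initial tableau (one row per fragment):
  row 1: b11 b12 a3 a4 b15
  row 2: b21 b22 a3 b24 a5
  row 3: a1 a2 b33 a4 a5
Rows 2 and 3 agree on E; apply E→B, C and equate their B, C entries.
Rows 1 and 3 agree on C, D; apply C, D→B and equate their B entries.
Rows 1 and 3 agree on D; apply D→A, E and equate their A, E entries.
Rows 1 and 2 agree on B; apply B→C, D and equate their C, D entries.
Rows 1 and 2 agree on D; apply D→A, E and equate their A, E entries.
Row 1 is now all distinguished symbols — the join is lossless.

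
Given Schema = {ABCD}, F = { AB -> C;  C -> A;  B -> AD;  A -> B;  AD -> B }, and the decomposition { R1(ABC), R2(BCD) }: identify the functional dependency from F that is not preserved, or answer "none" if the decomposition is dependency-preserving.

AB → C lies within R1.
C → A lies within R1.
B → AD: restricted closure across fragments reaches AD.
A → B lies within R1.
AD → B: restricted closure across fragments reaches B.
Every dependency is enforceable on the fragments, so the decomposition is dependency-preserving.

none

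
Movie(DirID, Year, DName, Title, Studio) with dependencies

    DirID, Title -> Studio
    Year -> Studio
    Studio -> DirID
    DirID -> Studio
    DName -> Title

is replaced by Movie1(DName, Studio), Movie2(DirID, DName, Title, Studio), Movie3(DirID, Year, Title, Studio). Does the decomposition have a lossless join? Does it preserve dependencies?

lossy but dependency-preserving

Lossless test (chase): Rows 1 and 2 agree on Studio; apply Studio→DirID and equate their DirID entries. Rows 1 and 2 agree on DName; apply DName→Title and equate their Title entries. No row becomes fully distinguished — the join is lossy.
Dependency preservation: every FD's attributes lie within a single fragment, so each can be enforced locally — preserved.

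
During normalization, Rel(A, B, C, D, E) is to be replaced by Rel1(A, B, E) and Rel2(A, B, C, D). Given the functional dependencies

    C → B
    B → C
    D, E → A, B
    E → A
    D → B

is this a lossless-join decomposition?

No

Common attributes: Rel1 ∩ Rel2 = {A, B}.
Closure of {A, B}: B → C applies, adding C. So (A, B)⁺ = {A, B, C}.
The closure contains neither all of Rel1 = {A, B, E} nor all of Rel2 = {A, B, C, D}, so the common attributes are not a superkey of either fragment. The join is lossy.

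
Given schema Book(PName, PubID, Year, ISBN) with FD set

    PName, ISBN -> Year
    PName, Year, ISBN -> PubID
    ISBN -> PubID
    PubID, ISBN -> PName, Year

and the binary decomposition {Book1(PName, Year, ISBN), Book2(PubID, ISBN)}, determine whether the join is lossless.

Common attributes: Book1 ∩ Book2 = {ISBN}.
Closure of {ISBN}: ISBN → PubID applies, adding PubID; PubID, ISBN → PName, Year applies, adding PName, Year. So (ISBN)⁺ = {PName, PubID, Year, ISBN}.
This closure contains every attribute of Book1, so Book1 ∩ Book2 → Book1. The join is lossless.

Yes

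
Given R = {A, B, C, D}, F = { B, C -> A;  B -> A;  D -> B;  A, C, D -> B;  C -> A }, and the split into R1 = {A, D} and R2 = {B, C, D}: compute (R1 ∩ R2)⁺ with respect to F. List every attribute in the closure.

R1 ∩ R2 = {D}.
D → B applies, adding B
B → A applies, adding A
Closure: {A, B, D}.

A, B, D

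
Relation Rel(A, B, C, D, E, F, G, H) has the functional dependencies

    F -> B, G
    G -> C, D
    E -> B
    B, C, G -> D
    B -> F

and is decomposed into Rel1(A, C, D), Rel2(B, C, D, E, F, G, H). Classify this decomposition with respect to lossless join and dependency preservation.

Lossless test: (C, D)⁺ = {C, D}, which is a superkey of neither fragment — lossy.
Dependency preservation: every FD's attributes lie within a single fragment, so each can be enforced locally — preserved.

lossy but dependency-preserving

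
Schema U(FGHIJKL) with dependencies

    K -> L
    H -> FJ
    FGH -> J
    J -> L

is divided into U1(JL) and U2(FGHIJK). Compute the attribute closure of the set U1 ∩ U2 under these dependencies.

JL

U1 ∩ U2 = {J}.
J → L applies, adding L
Closure: {JL}.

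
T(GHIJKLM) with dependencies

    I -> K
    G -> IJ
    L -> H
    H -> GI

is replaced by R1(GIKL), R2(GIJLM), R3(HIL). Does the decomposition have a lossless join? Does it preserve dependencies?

Lossless test (chase): Rows 1 and 2 agree on I; apply I→K and equate their K entries. Rows 1 and 3 agree on I; apply I→K and equate their K entries. Rows 1 and 2 agree on G; apply G→IJ and equate their IJ entries. Rows 1 and 2 agree on L; apply L→H and equate their H entries. Rows 1 and 3 agree on L; apply L→H and equate their H entries. Rows 1 and 3 agree on H; apply H→GI and equate their GI entries. Rows 1 and 3 agree on G; apply G→IJ and equate their IJ entries. Row 2 is now all distinguished symbols — the join is lossless.
Dependency preservation: the restricted closure of {H} across the fragments never reaches {GI}, so H → GI cannot be enforced without a join — not preserved.

lossless but not dependency-preserving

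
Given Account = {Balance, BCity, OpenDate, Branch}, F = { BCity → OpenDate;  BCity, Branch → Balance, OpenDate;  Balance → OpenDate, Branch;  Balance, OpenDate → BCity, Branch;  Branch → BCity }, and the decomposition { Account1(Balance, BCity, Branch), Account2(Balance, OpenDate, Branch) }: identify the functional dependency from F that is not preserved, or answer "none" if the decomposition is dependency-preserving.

Check BCity → OpenDate: no single fragment contains all of {BCity, OpenDate}, and the restricted closure of {BCity} across the fragments never reaches {OpenDate}.
BCity, Branch → Balance, OpenDate is preserved.
Balance → OpenDate, Branch is preserved.
Balance, OpenDate → BCity, Branch is preserved.
Branch → BCity is preserved.

BCity → OpenDate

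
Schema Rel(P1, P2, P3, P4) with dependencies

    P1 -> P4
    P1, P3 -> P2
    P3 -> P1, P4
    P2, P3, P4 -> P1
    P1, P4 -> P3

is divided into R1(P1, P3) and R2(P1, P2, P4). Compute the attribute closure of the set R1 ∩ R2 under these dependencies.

R1 ∩ R2 = {P1}.
P1 → P4 applies, adding P4
P1, P4 → P3 applies, adding P3
P1, P3 → P2 applies, adding P2
Closure: {P1, P2, P3, P4}.

P1, P2, P3, P4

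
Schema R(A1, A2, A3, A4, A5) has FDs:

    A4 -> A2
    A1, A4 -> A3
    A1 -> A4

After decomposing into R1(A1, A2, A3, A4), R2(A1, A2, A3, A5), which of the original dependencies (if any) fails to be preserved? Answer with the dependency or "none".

none

A4 → A2 lies within R1.
A1, A4 → A3 lies within R1.
A1 → A4 lies within R1.
Every dependency is enforceable on the fragments, so the decomposition is dependency-preserving.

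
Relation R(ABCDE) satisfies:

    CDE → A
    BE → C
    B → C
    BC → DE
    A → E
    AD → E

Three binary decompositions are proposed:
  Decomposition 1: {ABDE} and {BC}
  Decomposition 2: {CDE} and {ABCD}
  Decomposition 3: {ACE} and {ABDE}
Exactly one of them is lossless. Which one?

Decomposition 1

Decomposition 1: common = {B}, closure = {ABCDE} → lossless.
Decomposition 2: common = {CD}, closure = {CD} → lossy.
Decomposition 3: common = {AE}, closure = {AE} → lossy.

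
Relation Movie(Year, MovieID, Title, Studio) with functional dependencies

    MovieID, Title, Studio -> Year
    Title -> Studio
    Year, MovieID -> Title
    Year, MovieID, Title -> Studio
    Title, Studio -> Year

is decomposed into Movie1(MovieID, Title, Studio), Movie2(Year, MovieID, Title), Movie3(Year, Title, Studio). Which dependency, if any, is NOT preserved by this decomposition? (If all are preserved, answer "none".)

MovieID, Title, Studio → Year: restricted closure across fragments reaches Year.
Title → Studio lies within Movie1.
Year, MovieID → Title lies within Movie2.
Year, MovieID, Title → Studio: restricted closure across fragments reaches Studio.
Title, Studio → Year lies within Movie3.
Every dependency is enforceable on the fragments, so the decomposition is dependency-preserving.

none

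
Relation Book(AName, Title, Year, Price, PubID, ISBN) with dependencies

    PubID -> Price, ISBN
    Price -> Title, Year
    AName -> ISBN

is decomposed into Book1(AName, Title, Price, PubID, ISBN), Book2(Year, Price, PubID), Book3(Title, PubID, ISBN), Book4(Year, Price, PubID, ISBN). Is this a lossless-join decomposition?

Yes

Chase test. Columns are AName, Title, Year, Price, PubID, ISBN; row i has aⱼ where attribute j ∈ Booki, else bᵢⱼ.
Initial tableau (one row per fragment):
  row 1: a1 a2 b13 a4 a5 a6
  row 2: b21 b22 a3 a4 a5 b26
  row 3: b31 a2 b33 b34 a5 a6
  row 4: b41 b42 a3 a4 a5 a6
Rows 1 and 2 agree on PubID; apply PubID→Price, ISBN and equate their Price, ISBN entries.
Rows 1 and 3 agree on PubID; apply PubID→Price, ISBN and equate their Price, ISBN entries.
Rows 1 and 2 agree on Price; apply Price→Title, Year and equate their Title, Year entries.
Rows 1 and 3 agree on Price; apply Price→Title, Year and equate their Title, Year entries.
Rows 1 and 4 agree on Price; apply Price→Title, Year and equate their Title, Year entries.
Row 1 is now all distinguished symbols — the join is lossless.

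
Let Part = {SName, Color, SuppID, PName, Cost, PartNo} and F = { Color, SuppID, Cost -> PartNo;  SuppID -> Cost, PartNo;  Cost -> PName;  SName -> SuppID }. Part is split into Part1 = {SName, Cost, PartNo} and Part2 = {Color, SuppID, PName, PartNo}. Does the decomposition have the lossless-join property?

No

Common attributes: Part1 ∩ Part2 = {PartNo}.
No dependency enlarges {PartNo}, so (PartNo)⁺ = {PartNo}.
The closure contains neither all of Part1 = {SName, Cost, PartNo} nor all of Part2 = {Color, SuppID, PName, PartNo}, so the common attributes are not a superkey of either fragment. The join is lossy.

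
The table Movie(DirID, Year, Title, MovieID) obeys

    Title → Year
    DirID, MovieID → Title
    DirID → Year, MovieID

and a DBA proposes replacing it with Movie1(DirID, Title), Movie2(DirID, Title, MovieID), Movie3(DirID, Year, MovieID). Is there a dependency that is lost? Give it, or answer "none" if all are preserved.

Check Title → Year: no single fragment contains all of {Year, Title}, and the restricted closure of {Title} across the fragments never reaches {Year}.
DirID, MovieID → Title is preserved.
DirID → Year, MovieID is preserved.

Title → Year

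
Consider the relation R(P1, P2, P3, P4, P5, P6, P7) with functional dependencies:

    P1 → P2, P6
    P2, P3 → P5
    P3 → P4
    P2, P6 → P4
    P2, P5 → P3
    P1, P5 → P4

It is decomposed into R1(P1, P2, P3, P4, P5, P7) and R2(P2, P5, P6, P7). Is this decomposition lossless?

Common attributes: R1 ∩ R2 = {P2, P5, P7}.
Closure of {P2, P5, P7}: P2, P5 → P3 applies, adding P3; P3 → P4 applies, adding P4. So (P2, P5, P7)⁺ = {P2, P3, P4, P5, P7}.
The closure contains neither all of R1 = {P1, P2, P3, P4, P5, P7} nor all of R2 = {P2, P5, P6, P7}, so the common attributes are not a superkey of either fragment. The join is lossy.

No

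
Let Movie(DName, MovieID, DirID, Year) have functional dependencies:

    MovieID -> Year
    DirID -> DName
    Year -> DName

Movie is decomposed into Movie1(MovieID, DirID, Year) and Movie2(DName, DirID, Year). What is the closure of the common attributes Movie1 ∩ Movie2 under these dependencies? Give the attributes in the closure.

Movie1 ∩ Movie2 = {DirID, Year}.
DirID → DName applies, adding DName
Closure: {DName, DirID, Year}.

DName, DirID, Year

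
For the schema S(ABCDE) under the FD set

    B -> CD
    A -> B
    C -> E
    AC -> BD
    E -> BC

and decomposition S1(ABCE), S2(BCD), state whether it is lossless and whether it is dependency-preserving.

lossless and dependency-preserving

Lossless test: (BC)⁺ = {BCDE}, which contains all of one fragment — lossless.
Dependency preservation: AC → BD is not contained in any single fragment, but the restricted closure of its left-hand side across the fragments still reaches the right-hand side; the remaining FDs each lie inside some fragment. All dependencies are preserved.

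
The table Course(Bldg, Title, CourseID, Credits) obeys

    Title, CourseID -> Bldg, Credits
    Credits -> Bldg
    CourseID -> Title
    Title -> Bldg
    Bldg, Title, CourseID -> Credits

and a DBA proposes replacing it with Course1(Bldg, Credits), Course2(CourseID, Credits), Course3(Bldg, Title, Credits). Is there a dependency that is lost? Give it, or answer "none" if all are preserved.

CourseID -> Title

Check CourseID → Title: no single fragment contains all of {Title, CourseID}, and the restricted closure of {CourseID} across the fragments never reaches {Title}.
Title, CourseID → Bldg, Credits is preserved.
Credits → Bldg is preserved.
Title → Bldg is preserved.
Bldg, Title, CourseID → Credits is preserved.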